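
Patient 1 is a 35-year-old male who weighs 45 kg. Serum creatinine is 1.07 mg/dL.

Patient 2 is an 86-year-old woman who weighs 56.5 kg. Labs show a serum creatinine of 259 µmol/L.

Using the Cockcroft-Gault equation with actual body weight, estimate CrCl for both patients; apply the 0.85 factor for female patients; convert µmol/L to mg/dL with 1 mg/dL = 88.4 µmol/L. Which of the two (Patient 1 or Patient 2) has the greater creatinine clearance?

Patient 1: CrCl = (140 − 35) × 45 / (72 × 1.07) = 4725.0 / 77.04 ≈ 61.3 mL/min
Patient 2: SCr = 259 / 88.4 = 2.93 mg/dL
Patient 2: CrCl = (140 − 86) × 56.5 / (72 × 2.93) × 0.85 = 3051.0 / 210.96 × 0.85 ≈ 12.3 mL/min
61.3 vs 12.3 mL/min → Patient 1 is higher.

Patient 1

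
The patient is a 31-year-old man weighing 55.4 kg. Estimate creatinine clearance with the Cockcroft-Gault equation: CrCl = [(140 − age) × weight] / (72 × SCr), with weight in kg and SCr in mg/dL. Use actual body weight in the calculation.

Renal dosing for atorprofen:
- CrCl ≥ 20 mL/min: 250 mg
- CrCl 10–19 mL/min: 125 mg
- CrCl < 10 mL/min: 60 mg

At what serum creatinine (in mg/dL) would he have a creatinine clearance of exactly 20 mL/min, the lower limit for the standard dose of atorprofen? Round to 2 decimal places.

Standard dose requires CrCl ≥ 20 mL/min.
Set (140 − 31) × 55.4 / (72 × SCr) = 20
SCr = (140 − 31) × 55.4 / (72 × 20) = 4.193 mg/dL

4.19 mg/dL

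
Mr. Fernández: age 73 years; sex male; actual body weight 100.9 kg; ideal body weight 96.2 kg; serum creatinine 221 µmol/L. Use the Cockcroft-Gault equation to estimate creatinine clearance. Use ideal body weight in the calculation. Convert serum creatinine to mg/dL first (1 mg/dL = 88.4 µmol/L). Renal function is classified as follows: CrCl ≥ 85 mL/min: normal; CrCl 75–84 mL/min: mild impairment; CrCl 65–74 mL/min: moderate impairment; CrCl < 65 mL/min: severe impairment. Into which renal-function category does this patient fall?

severe impairment

SCr = 221 / 88.4 = 2.5 mg/dL
CrCl = (140 − 73) × 96.2 / (72 × 2.5) = 6445.4 / 180.00 ≈ 35.8 mL/min
36 mL/min falls in the 'severe impairment' range.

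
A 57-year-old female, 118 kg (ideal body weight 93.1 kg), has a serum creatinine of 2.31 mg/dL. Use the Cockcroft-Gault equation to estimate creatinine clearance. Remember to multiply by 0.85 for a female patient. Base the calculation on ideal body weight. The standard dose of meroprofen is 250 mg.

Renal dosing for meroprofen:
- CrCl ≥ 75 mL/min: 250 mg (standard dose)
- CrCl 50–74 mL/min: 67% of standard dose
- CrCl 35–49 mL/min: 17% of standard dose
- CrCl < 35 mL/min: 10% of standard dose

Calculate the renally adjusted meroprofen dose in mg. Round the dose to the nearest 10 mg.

40 mg

CrCl = (140 − 57) × 93.1 / (72 × 2.31) × 0.85 = 7727.3 / 166.32 × 0.85 ≈ 39.5 mL/min
CrCl ≈ 39 mL/min → bracket 35–49 mL/min.
17% of 250 mg = 42.5 mg → 40 mg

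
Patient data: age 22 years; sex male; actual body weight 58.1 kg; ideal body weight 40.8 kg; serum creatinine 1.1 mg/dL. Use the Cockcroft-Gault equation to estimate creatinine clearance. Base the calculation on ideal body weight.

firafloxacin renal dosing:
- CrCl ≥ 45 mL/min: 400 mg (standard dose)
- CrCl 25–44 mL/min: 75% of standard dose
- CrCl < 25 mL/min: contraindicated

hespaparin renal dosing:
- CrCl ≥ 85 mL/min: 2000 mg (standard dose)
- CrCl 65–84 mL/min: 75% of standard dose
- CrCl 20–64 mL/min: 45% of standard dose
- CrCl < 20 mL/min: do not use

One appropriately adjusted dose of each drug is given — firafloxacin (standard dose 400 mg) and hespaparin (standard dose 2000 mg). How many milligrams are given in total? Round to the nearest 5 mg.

CrCl = (140 − 22) × 40.8 / (72 × 1.1) = 4814.4 / 79.20 ≈ 60.8 mL/min
CrCl ≈ 61 mL/min.
firafloxacin: ≥ 45 mL/min → 100% of 400 mg = 400 mg.
hespaparin: 20–64 mL/min → 45% of 2000 mg = 900 mg.
Total = 400 + 900 = 1300 mg.

1300 mg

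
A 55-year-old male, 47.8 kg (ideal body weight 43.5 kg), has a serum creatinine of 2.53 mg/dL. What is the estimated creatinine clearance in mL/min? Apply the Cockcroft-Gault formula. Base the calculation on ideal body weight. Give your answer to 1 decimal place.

CrCl = (140 − 55) × 43.5 / (72 × 2.53) = 3697.5 / 182.16 ≈ 20.3 mL/min

20.3 mL/min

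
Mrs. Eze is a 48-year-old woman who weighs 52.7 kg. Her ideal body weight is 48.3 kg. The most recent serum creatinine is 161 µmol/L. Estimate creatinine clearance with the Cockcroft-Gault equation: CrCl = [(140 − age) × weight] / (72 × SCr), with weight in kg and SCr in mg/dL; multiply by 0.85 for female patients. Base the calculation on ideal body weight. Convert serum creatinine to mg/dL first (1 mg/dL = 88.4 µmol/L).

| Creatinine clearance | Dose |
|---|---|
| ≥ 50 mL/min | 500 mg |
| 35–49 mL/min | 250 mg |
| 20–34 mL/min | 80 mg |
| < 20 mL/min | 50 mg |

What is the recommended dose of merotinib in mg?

SCr = 161 / 88.4 = 1.821 mg/dL
CrCl = (140 − 48) × 48.3 / (72 × 1.821) × 0.85 = 4443.6 / 131.11 × 0.85 ≈ 28.8 mL/min
CrCl ≈ 29 mL/min → bracket 20–34 mL/min.
Dose for this bracket: 80 mg.

80 mg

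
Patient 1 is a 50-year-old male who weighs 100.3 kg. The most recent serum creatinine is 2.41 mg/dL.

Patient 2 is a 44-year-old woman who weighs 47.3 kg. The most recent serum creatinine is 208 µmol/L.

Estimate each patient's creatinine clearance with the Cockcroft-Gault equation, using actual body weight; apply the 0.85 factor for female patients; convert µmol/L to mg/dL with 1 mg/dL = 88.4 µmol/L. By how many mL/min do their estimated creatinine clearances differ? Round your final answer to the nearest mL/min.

Patient 1: CrCl = (140 − 50) × 100.3 / (72 × 2.41) = 9027.0 / 173.52 ≈ 52.0 mL/min
Patient 2: SCr = 208 / 88.4 = 2.353 mg/dL
Patient 2: CrCl = (140 − 44) × 47.3 / (72 × 2.353) × 0.85 = 4540.8 / 169.42 × 0.85 ≈ 22.8 mL/min
|52.0 − 22.8| = 29.2 mL/min

29 mL/min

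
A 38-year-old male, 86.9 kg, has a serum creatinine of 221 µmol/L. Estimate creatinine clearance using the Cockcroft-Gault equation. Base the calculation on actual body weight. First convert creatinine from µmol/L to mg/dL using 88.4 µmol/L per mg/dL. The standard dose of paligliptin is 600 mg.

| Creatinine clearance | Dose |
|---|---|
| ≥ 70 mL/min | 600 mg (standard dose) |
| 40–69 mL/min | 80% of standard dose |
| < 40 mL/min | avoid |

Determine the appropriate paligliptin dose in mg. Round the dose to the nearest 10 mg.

480 mg

SCr = 221 / 88.4 = 2.5 mg/dL
CrCl = (140 − 38) × 86.9 / (72 × 2.5) = 8863.8 / 180.00 ≈ 49.2 mL/min
CrCl ≈ 49 mL/min → bracket 40–69 mL/min.
80% of 600 mg = 480 mg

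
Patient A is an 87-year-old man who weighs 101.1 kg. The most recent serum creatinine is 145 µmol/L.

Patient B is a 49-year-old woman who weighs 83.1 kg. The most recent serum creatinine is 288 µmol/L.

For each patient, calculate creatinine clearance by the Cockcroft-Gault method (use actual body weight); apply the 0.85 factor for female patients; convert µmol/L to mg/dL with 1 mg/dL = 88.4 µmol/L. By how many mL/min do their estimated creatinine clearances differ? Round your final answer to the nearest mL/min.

Patient A: SCr = 145 / 88.4 = 1.64 mg/dL
Patient A: CrCl = (140 − 87) × 101.1 / (72 × 1.64) = 5358.3 / 118.08 ≈ 45.4 mL/min
Patient B: SCr = 288 / 88.4 = 3.258 mg/dL
Patient B: CrCl = (140 − 49) × 83.1 / (72 × 3.258) × 0.85 = 7562.1 / 234.58 × 0.85 ≈ 27.4 mL/min
|45.4 − 27.4| = 18.0 mL/min

18 mL/min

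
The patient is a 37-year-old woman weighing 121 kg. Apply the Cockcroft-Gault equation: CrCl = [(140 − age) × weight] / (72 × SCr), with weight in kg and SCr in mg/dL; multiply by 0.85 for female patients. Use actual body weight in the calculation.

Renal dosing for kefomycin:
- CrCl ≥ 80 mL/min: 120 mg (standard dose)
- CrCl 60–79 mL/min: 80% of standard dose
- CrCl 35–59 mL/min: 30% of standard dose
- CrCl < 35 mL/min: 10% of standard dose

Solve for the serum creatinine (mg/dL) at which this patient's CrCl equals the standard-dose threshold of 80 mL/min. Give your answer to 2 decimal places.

Standard dose requires CrCl ≥ 80 mL/min.
Set (140 − 37) × 121 × 0.85 / (72 × SCr) = 80
SCr = (140 − 37) × 121 × 0.85 / (72 × 80) = 1.839 mg/dL

1.84 mg/dL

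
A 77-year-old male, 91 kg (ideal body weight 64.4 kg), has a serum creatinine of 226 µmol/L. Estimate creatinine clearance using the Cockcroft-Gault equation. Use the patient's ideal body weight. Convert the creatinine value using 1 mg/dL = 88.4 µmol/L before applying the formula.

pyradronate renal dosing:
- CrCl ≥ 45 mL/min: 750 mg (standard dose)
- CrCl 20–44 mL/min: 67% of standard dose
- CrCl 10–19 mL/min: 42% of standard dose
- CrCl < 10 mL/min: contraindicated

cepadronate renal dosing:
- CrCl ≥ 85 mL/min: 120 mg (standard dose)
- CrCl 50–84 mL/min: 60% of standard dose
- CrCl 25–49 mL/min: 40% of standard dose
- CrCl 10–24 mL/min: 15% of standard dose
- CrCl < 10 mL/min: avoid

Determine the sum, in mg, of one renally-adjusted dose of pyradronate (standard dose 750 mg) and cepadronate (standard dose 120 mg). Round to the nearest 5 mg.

520 mg

SCr = 226 / 88.4 = 2.557 mg/dL
CrCl = (140 − 77) × 64.4 / (72 × 2.557) = 4057.2 / 184.10 ≈ 22.0 mL/min
CrCl ≈ 22 mL/min.
pyradronate: 20–44 mL/min → 67% of 750 mg = 502.5 mg.
cepadronate: 10–24 mL/min → 15% of 120 mg = 18 mg.
Total = 502.5 + 18 = 520.5 mg.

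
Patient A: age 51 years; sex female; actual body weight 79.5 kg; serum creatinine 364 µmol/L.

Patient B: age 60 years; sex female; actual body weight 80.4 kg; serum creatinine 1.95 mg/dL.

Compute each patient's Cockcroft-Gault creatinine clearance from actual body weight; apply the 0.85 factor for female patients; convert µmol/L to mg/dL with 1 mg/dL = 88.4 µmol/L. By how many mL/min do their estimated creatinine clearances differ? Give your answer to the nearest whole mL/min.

19 mL/min

Patient A: SCr = 364 / 88.4 = 4.118 mg/dL
Patient A: CrCl = (140 − 51) × 79.5 / (72 × 4.118) × 0.85 = 7075.5 / 296.50 × 0.85 ≈ 20.3 mL/min
Patient B: CrCl = (140 − 60) × 80.4 / (72 × 1.95) × 0.85 = 6432.0 / 140.40 × 0.85 ≈ 38.9 mL/min
|20.3 − 38.9| = 18.6 mL/min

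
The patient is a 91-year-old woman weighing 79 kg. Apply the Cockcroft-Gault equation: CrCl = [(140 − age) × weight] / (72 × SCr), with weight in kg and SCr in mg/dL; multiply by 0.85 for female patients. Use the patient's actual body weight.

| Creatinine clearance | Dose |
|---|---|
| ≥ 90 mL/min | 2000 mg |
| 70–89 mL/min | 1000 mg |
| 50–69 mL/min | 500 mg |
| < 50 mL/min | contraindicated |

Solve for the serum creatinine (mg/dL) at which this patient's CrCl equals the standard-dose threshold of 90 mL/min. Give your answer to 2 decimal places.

Standard dose requires CrCl ≥ 90 mL/min.
Set (140 − 91) × 79 × 0.85 / (72 × SCr) = 90
SCr = (140 − 91) × 79 × 0.85 / (72 × 90) = 0.508 mg/dL

0.51 mg/dL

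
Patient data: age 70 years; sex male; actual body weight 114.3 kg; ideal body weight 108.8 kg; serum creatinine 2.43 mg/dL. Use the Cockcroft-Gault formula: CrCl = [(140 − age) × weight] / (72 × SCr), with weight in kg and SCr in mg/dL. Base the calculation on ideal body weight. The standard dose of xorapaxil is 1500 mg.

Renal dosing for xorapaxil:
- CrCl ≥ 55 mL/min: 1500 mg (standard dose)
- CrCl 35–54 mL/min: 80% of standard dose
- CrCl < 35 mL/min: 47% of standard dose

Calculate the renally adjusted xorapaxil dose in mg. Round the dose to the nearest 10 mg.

CrCl = (140 − 70) × 108.8 / (72 × 2.43) = 7616.0 / 174.96 ≈ 43.5 mL/min
CrCl ≈ 44 mL/min → bracket 35–54 mL/min.
80% of 1500 mg = 1200 mg

1200 mg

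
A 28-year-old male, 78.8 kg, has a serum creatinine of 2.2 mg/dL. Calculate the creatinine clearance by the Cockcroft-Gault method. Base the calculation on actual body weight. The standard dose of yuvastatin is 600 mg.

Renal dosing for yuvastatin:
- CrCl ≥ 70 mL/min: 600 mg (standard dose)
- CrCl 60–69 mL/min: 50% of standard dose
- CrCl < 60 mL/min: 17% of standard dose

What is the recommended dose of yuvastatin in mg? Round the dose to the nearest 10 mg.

100 mg

CrCl = (140 − 28) × 78.8 / (72 × 2.2) = 8825.6 / 158.40 ≈ 55.7 mL/min
CrCl ≈ 56 mL/min → bracket < 60 mL/min.
17% of 600 mg = 102 mg → 100 mg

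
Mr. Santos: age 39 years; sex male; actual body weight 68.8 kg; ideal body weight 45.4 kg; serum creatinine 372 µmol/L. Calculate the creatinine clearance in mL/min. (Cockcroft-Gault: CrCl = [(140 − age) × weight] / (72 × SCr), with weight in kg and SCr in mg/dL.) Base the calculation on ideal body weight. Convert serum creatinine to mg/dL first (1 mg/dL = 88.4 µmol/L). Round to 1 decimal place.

15.1 mL/min

SCr = 372 / 88.4 = 4.208 mg/dL
CrCl = (140 − 39) × 45.4 / (72 × 4.208) = 4585.4 / 302.98 ≈ 15.1 mL/min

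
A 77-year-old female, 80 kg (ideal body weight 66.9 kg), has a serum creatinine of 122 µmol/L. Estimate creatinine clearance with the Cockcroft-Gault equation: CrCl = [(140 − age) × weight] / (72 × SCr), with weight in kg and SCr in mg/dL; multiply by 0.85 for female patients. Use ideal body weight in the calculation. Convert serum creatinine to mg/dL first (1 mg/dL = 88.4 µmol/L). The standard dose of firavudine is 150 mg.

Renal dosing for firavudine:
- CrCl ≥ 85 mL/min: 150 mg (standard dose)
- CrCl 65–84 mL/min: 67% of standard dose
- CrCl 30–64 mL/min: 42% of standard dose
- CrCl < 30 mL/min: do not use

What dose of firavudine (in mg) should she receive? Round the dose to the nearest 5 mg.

65 mg

SCr = 122 / 88.4 = 1.38 mg/dL
CrCl = (140 − 77) × 66.9 / (72 × 1.38) × 0.85 = 4214.7 / 99.36 × 0.85 ≈ 36.1 mL/min
CrCl ≈ 36 mL/min → bracket 30–64 mL/min.
42% of 150 mg = 63 mg → 65 mg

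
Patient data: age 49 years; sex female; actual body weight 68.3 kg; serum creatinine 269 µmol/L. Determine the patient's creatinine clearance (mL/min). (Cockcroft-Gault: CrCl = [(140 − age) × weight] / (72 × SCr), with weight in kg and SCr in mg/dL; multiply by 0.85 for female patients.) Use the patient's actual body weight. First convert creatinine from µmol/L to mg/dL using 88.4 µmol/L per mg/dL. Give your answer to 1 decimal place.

24.1 mL/min

SCr = 269 / 88.4 = 3.043 mg/dL
CrCl = (140 − 49) × 68.3 / (72 × 3.043) × 0.85 = 6215.3 / 219.10 × 0.85 ≈ 24.1 mL/min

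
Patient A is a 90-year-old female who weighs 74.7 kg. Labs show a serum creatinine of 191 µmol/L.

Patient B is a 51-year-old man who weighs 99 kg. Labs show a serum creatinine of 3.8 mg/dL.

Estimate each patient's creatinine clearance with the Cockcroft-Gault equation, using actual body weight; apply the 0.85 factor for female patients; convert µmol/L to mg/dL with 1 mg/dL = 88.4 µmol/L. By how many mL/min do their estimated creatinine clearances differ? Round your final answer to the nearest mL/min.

Patient A: SCr = 191 / 88.4 = 2.161 mg/dL
Patient A: CrCl = (140 − 90) × 74.7 / (72 × 2.161) × 0.85 = 3735.0 / 155.59 × 0.85 ≈ 20.4 mL/min
Patient B: CrCl = (140 − 51) × 99 / (72 × 3.8) = 8811.0 / 273.60 ≈ 32.2 mL/min
|20.4 − 32.2| = 11.8 mL/min

12 mL/min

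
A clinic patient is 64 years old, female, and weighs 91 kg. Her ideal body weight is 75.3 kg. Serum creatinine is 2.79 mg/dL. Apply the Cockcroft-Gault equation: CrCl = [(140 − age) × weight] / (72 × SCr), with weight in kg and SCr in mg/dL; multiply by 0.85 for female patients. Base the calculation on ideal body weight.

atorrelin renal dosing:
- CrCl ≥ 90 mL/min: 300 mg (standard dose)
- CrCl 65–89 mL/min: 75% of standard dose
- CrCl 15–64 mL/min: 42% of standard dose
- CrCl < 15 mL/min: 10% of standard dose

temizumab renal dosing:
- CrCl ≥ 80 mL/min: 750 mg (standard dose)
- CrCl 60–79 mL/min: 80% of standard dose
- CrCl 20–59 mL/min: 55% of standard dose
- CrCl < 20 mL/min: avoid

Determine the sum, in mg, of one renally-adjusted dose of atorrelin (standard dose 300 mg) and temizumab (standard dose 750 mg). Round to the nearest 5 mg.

540 mg

CrCl = (140 − 64) × 75.3 / (72 × 2.79) × 0.85 = 5722.8 / 200.88 × 0.85 ≈ 24.2 mL/min
CrCl ≈ 24 mL/min.
atorrelin: 15–64 mL/min → 42% of 300 mg = 126 mg.
temizumab: 20–59 mL/min → 55% of 750 mg = 412.5 mg.
Total = 126 + 412.5 = 538.5 mg.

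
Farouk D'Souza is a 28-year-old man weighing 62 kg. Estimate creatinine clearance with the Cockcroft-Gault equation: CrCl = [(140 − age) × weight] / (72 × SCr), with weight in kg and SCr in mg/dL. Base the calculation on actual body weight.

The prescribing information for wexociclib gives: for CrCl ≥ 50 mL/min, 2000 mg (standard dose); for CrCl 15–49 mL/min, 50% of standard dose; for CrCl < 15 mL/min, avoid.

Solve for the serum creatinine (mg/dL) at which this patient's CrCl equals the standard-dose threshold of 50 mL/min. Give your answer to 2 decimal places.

Standard dose requires CrCl ≥ 50 mL/min.
Set (140 − 28) × 62 / (72 × SCr) = 50
SCr = (140 − 28) × 62 / (72 × 50) = 1.929 mg/dL

1.93 mg/dL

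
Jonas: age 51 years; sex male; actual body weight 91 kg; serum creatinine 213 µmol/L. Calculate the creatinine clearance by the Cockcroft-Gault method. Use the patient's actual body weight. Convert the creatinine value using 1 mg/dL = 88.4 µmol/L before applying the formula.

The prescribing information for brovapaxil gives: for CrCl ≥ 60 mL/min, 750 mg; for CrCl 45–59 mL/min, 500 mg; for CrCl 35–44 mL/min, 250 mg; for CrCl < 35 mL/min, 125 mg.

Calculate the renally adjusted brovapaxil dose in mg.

500 mg

SCr = 213 / 88.4 = 2.41 mg/dL
CrCl = (140 − 51) × 91 / (72 × 2.41) = 8099.0 / 173.52 ≈ 46.7 mL/min
CrCl ≈ 47 mL/min → bracket 45–59 mL/min.
Dose for this bracket: 500 mg.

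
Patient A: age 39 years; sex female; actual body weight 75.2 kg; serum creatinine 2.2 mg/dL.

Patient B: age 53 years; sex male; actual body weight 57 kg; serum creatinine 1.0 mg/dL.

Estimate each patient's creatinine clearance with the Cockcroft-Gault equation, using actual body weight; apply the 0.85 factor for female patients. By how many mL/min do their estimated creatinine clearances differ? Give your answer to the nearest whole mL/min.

28 mL/min

Patient A: CrCl = (140 − 39) × 75.2 / (72 × 2.2) × 0.85 = 7595.2 / 158.40 × 0.85 ≈ 40.8 mL/min
Patient B: CrCl = (140 − 53) × 57 / (72 × 1) = 4959.0 / 72.00 ≈ 68.9 mL/min
|40.8 − 68.9| = 28.1 mL/min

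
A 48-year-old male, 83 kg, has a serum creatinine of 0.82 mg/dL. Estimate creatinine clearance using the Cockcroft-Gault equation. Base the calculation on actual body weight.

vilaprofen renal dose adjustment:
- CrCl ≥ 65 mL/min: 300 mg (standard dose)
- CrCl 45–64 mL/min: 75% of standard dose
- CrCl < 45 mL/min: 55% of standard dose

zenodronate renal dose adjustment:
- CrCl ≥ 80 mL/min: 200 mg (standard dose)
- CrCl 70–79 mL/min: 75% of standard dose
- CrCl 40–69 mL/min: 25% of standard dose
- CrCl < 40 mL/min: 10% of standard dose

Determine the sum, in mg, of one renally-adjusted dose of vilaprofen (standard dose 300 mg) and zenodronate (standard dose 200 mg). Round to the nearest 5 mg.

CrCl = (140 − 48) × 83 / (72 × 0.82) = 7636.0 / 59.04 ≈ 129.3 mL/min
CrCl ≈ 129 mL/min.
vilaprofen: ≥ 65 mL/min → 100% of 300 mg = 300 mg.
zenodronate: ≥ 80 mL/min → 100% of 200 mg = 200 mg.
Total = 300 + 200 = 500 mg.

500 mg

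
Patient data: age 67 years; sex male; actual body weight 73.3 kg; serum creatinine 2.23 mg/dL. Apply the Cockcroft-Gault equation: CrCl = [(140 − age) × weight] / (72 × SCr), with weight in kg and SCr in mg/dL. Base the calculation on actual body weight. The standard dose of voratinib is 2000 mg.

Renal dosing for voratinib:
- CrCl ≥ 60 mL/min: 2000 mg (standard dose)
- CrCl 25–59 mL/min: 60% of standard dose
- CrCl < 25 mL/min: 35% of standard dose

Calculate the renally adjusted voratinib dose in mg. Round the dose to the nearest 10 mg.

CrCl = (140 − 67) × 73.3 / (72 × 2.23) = 5350.9 / 160.56 ≈ 33.3 mL/min
CrCl ≈ 33 mL/min → bracket 25–59 mL/min.
60% of 2000 mg = 1200 mg

1200 mg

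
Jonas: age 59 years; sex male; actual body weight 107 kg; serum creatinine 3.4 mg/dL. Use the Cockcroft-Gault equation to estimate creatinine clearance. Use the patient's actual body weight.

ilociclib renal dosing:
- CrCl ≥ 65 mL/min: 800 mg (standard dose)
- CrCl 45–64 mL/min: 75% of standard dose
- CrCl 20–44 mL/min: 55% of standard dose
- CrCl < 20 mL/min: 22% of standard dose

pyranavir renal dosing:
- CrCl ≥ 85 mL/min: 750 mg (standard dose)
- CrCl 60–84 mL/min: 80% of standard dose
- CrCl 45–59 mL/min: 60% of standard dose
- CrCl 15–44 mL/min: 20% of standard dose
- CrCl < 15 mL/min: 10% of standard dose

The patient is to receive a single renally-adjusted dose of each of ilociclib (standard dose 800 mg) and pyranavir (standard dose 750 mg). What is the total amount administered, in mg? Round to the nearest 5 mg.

CrCl = (140 − 59) × 107 / (72 × 3.4) = 8667.0 / 244.80 ≈ 35.4 mL/min
CrCl ≈ 35 mL/min.
ilociclib: 20–44 mL/min → 55% of 800 mg = 440 mg.
pyranavir: 15–44 mL/min → 20% of 750 mg = 150 mg.
Total = 440 + 150 = 590 mg.

590 mg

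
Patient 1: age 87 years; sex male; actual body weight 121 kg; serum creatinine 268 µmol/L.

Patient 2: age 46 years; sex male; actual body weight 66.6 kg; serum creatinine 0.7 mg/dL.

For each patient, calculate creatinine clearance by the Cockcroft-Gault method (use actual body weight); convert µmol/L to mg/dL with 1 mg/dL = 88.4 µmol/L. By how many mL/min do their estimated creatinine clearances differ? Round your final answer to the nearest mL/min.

95 mL/min

Patient 1: SCr = 268 / 88.4 = 3.032 mg/dL
Patient 1: CrCl = (140 − 87) × 121 / (72 × 3.032) = 6413.0 / 218.30 ≈ 29.4 mL/min
Patient 2: CrCl = (140 − 46) × 66.6 / (72 × 0.7) = 6260.4 / 50.40 ≈ 124.2 mL/min
|29.4 − 124.2| = 94.8 mL/min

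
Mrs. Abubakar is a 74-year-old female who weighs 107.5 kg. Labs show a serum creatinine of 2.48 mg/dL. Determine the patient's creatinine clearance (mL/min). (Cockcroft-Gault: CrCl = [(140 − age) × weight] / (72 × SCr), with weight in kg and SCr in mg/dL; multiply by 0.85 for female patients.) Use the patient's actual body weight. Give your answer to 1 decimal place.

33.8 mL/min

CrCl = (140 − 74) × 107.5 / (72 × 2.48) × 0.85 = 7095.0 / 178.56 × 0.85 ≈ 33.8 mL/min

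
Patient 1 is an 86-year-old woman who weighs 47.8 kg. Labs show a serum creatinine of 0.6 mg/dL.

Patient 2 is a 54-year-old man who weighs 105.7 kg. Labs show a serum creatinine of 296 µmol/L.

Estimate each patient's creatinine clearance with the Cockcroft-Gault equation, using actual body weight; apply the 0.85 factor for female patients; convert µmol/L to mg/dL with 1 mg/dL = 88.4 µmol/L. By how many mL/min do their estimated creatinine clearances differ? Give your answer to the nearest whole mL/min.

13 mL/min

Patient 1: CrCl = (140 − 86) × 47.8 / (72 × 0.6) × 0.85 = 2581.2 / 43.20 × 0.85 ≈ 50.8 mL/min
Patient 2: SCr = 296 / 88.4 = 3.348 mg/dL
Patient 2: CrCl = (140 − 54) × 105.7 / (72 × 3.348) = 9090.2 / 241.06 ≈ 37.7 mL/min
|50.8 − 37.7| = 13.1 mL/min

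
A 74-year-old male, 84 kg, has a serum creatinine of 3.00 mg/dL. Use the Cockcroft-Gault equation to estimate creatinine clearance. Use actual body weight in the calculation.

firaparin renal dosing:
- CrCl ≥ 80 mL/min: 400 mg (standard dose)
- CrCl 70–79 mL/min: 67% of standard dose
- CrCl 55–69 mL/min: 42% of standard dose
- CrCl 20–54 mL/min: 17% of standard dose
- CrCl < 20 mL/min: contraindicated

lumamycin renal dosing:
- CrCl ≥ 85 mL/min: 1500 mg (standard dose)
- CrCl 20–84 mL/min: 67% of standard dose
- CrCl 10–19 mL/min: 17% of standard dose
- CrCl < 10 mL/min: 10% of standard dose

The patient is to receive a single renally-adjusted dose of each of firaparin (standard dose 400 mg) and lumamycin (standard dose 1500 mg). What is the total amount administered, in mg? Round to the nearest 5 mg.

1075 mg

CrCl = (140 − 74) × 84 / (72 × 3) = 5544.0 / 216.00 ≈ 25.7 mL/min
CrCl ≈ 26 mL/min.
firaparin: 20–54 mL/min → 17% of 400 mg = 68 mg.
lumamycin: 20–84 mL/min → 67% of 1500 mg = 1005 mg.
Total = 68 + 1005 = 1073 mg.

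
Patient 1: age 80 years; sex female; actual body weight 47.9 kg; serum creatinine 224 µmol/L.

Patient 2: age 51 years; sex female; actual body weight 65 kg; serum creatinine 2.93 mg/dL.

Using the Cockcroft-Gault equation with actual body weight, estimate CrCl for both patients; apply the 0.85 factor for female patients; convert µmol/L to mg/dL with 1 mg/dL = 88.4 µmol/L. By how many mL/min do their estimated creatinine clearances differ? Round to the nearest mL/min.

10 mL/min

Patient 1: SCr = 224 / 88.4 = 2.534 mg/dL
Patient 1: CrCl = (140 − 80) × 47.9 / (72 × 2.534) × 0.85 = 2874.0 / 182.45 × 0.85 ≈ 13.4 mL/min
Patient 2: CrCl = (140 − 51) × 65 / (72 × 2.93) × 0.85 = 5785.0 / 210.96 × 0.85 ≈ 23.3 mL/min
|13.4 − 23.3| = 9.9 mL/min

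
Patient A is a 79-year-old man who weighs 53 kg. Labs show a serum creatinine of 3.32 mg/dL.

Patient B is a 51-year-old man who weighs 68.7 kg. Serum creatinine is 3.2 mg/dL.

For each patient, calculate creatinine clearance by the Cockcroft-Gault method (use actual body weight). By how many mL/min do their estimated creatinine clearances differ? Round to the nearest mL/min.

Patient A: CrCl = (140 − 79) × 53 / (72 × 3.32) = 3233.0 / 239.04 ≈ 13.5 mL/min
Patient B: CrCl = (140 − 51) × 68.7 / (72 × 3.2) = 6114.3 / 230.40 ≈ 26.5 mL/min
|13.5 − 26.5| = 13.0 mL/min

13 mL/min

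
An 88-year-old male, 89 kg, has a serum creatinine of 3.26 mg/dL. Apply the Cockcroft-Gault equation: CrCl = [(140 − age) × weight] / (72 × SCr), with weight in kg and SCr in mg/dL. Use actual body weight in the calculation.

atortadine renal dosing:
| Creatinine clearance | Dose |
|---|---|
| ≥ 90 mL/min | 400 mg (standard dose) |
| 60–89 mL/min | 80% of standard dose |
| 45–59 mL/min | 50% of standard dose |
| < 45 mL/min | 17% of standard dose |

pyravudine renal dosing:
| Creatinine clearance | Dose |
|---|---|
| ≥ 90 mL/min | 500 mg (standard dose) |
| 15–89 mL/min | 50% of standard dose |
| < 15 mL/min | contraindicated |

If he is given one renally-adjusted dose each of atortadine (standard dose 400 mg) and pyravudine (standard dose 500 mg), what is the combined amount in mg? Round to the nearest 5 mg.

CrCl = (140 − 88) × 89 / (72 × 3.26) = 4628.0 / 234.72 ≈ 19.7 mL/min
CrCl ≈ 20 mL/min.
atortadine: < 45 mL/min → 17% of 400 mg = 68 mg.
pyravudine: 15–89 mL/min → 50% of 500 mg = 250 mg.
Total = 68 + 250 = 318 mg.

320 mg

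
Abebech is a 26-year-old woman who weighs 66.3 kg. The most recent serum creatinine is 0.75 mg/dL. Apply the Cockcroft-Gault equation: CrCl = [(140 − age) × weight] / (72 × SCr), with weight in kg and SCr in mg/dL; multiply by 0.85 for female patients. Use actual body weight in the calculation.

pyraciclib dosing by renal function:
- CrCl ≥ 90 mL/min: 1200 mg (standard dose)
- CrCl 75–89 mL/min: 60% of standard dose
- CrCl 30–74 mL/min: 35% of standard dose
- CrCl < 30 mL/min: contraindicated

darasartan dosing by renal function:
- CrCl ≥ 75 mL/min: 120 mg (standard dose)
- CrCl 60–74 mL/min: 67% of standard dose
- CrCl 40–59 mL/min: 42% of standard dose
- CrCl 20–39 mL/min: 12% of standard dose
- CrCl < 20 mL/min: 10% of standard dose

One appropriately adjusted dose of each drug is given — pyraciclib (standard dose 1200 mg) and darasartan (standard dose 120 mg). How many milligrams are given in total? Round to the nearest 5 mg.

CrCl = (140 − 26) × 66.3 / (72 × 0.75) × 0.85 = 7558.2 / 54.00 × 0.85 ≈ 119.0 mL/min
CrCl ≈ 119 mL/min.
pyraciclib: ≥ 90 mL/min → 100% of 1200 mg = 1200 mg.
darasartan: ≥ 75 mL/min → 100% of 120 mg = 120 mg.
Total = 1200 + 120 = 1320 mg.

1320 mg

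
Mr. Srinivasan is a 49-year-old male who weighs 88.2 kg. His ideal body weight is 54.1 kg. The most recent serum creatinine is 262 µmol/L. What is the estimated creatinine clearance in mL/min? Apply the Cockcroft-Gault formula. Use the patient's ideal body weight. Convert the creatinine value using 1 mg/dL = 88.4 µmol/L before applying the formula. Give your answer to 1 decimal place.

SCr = 262 / 88.4 = 2.964 mg/dL
CrCl = (140 − 49) × 54.1 / (72 × 2.964) = 4923.1 / 213.41 ≈ 23.1 mL/min

23.1 mL/min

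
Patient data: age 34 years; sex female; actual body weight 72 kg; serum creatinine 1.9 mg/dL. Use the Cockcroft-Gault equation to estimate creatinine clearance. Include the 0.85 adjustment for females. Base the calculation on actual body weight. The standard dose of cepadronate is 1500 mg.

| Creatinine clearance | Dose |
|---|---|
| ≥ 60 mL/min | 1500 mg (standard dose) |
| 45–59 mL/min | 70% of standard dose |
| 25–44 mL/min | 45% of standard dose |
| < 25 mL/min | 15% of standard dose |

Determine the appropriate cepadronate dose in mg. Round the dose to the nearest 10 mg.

1050 mg

CrCl = (140 − 34) × 72 / (72 × 1.9) × 0.85 = 7632.0 / 136.80 × 0.85 ≈ 47.4 mL/min
CrCl ≈ 47 mL/min → bracket 45–59 mL/min.
70% of 1500 mg = 1050 mg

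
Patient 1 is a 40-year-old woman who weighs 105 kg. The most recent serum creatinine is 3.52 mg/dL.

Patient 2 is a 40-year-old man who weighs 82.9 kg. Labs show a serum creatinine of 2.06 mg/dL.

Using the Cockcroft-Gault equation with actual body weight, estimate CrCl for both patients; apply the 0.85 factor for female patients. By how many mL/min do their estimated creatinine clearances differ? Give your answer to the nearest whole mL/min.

21 mL/min

Patient 1: CrCl = (140 − 40) × 105 / (72 × 3.52) × 0.85 = 10500.0 / 253.44 × 0.85 ≈ 35.2 mL/min
Patient 2: CrCl = (140 − 40) × 82.9 / (72 × 2.06) = 8290.0 / 148.32 ≈ 55.9 mL/min
|35.2 − 55.9| = 20.7 mL/min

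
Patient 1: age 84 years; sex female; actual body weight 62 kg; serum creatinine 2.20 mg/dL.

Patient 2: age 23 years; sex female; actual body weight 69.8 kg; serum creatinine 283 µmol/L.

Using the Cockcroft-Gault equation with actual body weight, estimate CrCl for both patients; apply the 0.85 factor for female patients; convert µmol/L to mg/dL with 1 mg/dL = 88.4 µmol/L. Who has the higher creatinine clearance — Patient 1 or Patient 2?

Patient 2

Patient 1: CrCl = (140 − 84) × 62 / (72 × 2.2) × 0.85 = 3472.0 / 158.40 × 0.85 ≈ 18.6 mL/min
Patient 2: SCr = 283 / 88.4 = 3.201 mg/dL
Patient 2: CrCl = (140 − 23) × 69.8 / (72 × 3.201) × 0.85 = 8166.6 / 230.47 × 0.85 ≈ 30.1 mL/min
18.6 vs 30.1 mL/min → Patient 2 is higher.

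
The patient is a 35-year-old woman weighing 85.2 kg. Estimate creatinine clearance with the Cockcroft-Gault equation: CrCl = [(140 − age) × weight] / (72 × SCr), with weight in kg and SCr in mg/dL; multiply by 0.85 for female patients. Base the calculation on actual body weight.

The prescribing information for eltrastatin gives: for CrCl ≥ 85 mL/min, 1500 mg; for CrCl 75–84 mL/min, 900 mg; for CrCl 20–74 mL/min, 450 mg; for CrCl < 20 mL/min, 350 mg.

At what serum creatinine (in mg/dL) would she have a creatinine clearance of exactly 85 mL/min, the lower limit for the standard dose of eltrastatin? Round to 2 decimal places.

Standard dose requires CrCl ≥ 85 mL/min.
Set (140 − 35) × 85.2 × 0.85 / (72 × SCr) = 85
SCr = (140 − 35) × 85.2 × 0.85 / (72 × 85) = 1.242 mg/dL

1.24 mg/dL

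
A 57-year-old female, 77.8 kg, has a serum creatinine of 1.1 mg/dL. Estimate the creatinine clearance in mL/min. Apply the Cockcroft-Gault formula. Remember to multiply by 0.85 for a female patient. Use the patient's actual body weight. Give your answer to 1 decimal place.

69.3 mL/min

CrCl = (140 − 57) × 77.8 / (72 × 1.1) × 0.85 = 6457.4 / 79.20 × 0.85 ≈ 69.3 mL/min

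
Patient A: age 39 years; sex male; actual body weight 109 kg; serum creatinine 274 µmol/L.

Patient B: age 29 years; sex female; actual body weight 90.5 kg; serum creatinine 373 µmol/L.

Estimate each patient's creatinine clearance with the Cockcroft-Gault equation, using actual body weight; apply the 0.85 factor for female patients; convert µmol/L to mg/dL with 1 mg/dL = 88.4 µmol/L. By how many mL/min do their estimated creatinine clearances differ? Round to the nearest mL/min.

Patient A: SCr = 274 / 88.4 = 3.1 mg/dL
Patient A: CrCl = (140 − 39) × 109 / (72 × 3.1) = 11009.0 / 223.20 ≈ 49.3 mL/min
Patient B: SCr = 373 / 88.4 = 4.219 mg/dL
Patient B: CrCl = (140 − 29) × 90.5 / (72 × 4.219) × 0.85 = 10045.5 / 303.77 × 0.85 ≈ 28.1 mL/min
|49.3 − 28.1| = 21.2 mL/min

21 mL/min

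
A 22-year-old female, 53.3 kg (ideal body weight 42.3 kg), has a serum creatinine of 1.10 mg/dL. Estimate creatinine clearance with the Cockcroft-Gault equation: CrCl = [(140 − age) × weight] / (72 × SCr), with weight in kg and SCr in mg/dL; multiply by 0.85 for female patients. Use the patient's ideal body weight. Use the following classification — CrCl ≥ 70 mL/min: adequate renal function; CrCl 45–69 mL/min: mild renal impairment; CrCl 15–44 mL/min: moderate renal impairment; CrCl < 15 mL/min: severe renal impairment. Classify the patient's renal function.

CrCl = (140 − 22) × 42.3 / (72 × 1.1) × 0.85 = 4991.4 / 79.20 × 0.85 ≈ 53.6 mL/min
54 mL/min falls in the 'mild renal impairment' range.

mild renal impairment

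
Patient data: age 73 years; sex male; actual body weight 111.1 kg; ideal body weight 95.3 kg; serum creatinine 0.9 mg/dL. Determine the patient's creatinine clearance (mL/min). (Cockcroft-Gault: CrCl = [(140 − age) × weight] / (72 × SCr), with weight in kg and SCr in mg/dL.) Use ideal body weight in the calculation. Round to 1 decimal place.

CrCl = (140 − 73) × 95.3 / (72 × 0.9) = 6385.1 / 64.80 ≈ 98.5 mL/min

98.5 mL/min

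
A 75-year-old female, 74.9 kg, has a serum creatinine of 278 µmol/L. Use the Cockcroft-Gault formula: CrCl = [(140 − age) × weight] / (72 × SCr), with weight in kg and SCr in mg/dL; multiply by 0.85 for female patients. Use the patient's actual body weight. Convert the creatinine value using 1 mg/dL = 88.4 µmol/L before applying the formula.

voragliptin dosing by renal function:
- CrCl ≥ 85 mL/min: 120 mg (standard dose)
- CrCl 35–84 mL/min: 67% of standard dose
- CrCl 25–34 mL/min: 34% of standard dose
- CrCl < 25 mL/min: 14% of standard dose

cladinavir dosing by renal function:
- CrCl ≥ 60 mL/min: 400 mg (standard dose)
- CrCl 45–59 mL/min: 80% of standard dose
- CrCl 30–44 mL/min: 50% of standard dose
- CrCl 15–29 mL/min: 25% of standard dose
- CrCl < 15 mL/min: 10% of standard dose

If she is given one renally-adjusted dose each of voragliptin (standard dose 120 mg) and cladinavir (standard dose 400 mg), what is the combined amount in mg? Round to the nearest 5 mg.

SCr = 278 / 88.4 = 3.145 mg/dL
CrCl = (140 − 75) × 74.9 / (72 × 3.145) × 0.85 = 4868.5 / 226.44 × 0.85 ≈ 18.3 mL/min
CrCl ≈ 18 mL/min.
voragliptin: < 25 mL/min → 14% of 120 mg = 16.8 mg.
cladinavir: 15–29 mL/min → 25% of 400 mg = 100 mg.
Total = 16.8 + 100 = 116.8 mg.

115 mg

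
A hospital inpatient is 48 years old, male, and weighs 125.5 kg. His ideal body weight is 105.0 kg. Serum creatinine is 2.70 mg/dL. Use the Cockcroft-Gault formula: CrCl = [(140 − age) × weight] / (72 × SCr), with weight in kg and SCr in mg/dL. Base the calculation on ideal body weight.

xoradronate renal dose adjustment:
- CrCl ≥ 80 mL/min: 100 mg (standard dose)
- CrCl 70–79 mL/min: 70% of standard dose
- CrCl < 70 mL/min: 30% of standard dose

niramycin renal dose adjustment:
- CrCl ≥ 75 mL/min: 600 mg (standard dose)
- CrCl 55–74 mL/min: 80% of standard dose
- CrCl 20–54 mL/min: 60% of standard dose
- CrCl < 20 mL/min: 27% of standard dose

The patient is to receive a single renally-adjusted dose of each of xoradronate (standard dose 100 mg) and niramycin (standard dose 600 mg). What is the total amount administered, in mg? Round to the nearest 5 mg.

CrCl = (140 − 48) × 105 / (72 × 2.7) = 9660.0 / 194.40 ≈ 49.7 mL/min
CrCl ≈ 50 mL/min.
xoradronate: < 70 mL/min → 30% of 100 mg = 30 mg.
niramycin: 20–54 mL/min → 60% of 600 mg = 360 mg.
Total = 30 + 360 = 390 mg.

390 mg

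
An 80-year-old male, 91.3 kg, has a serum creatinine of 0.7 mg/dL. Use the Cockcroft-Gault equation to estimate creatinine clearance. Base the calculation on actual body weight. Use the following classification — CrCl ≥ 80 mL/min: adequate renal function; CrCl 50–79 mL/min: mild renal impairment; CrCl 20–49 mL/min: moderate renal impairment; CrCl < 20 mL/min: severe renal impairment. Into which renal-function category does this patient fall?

adequate renal function

CrCl = (140 − 80) × 91.3 / (72 × 0.7) = 5478.0 / 50.40 ≈ 108.7 mL/min
109 mL/min falls in the 'adequate renal function' range.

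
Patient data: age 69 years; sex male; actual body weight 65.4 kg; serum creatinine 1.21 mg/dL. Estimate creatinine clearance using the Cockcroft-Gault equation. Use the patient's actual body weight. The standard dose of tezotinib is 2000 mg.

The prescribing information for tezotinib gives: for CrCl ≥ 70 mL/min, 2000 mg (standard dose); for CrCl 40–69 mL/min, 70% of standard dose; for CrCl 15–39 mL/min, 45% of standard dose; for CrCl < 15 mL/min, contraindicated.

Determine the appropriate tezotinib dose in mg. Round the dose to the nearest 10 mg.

1400 mg

CrCl = (140 − 69) × 65.4 / (72 × 1.21) = 4643.4 / 87.12 ≈ 53.3 mL/min
CrCl ≈ 53 mL/min → bracket 40–69 mL/min.
70% of 2000 mg = 1400 mg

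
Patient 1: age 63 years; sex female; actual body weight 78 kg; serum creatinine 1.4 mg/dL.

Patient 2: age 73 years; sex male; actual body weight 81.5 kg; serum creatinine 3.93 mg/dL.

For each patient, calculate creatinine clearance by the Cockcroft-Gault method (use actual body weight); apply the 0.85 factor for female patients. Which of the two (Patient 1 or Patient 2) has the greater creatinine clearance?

Patient 1: CrCl = (140 − 63) × 78 / (72 × 1.4) × 0.85 = 6006.0 / 100.80 × 0.85 ≈ 50.6 mL/min
Patient 2: CrCl = (140 − 73) × 81.5 / (72 × 3.93) = 5460.5 / 282.96 ≈ 19.3 mL/min
50.6 vs 19.3 mL/min → Patient 1 is higher.

Patient 1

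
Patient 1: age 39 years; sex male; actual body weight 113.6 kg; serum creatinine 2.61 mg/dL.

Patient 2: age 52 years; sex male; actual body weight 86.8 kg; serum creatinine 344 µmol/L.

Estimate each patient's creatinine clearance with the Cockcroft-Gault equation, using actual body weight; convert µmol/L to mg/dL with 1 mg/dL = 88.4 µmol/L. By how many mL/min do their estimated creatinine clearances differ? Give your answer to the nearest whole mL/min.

34 mL/min

Patient 1: CrCl = (140 − 39) × 113.6 / (72 × 2.61) = 11473.6 / 187.92 ≈ 61.1 mL/min
Patient 2: SCr = 344 / 88.4 = 3.891 mg/dL
Patient 2: CrCl = (140 − 52) × 86.8 / (72 × 3.891) = 7638.4 / 280.15 ≈ 27.3 mL/min
|61.1 − 27.3| = 33.8 mL/min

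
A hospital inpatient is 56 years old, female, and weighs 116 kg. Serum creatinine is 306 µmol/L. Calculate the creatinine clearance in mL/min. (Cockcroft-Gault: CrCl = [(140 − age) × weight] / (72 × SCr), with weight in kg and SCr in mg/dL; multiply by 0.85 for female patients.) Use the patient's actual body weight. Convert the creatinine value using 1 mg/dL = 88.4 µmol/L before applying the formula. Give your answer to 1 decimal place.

SCr = 306 / 88.4 = 3.462 mg/dL
CrCl = (140 − 56) × 116 / (72 × 3.462) × 0.85 = 9744.0 / 249.26 × 0.85 ≈ 33.2 mL/min

33.2 mL/min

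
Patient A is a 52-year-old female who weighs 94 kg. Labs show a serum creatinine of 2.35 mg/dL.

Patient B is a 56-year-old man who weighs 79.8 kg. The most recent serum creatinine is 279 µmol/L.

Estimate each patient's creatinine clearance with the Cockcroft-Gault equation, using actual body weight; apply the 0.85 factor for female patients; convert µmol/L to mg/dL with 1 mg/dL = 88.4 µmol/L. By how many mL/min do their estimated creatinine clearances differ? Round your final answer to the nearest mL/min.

12 mL/min

Patient A: CrCl = (140 − 52) × 94 / (72 × 2.35) × 0.85 = 8272.0 / 169.20 × 0.85 ≈ 41.6 mL/min
Patient B: SCr = 279 / 88.4 = 3.156 mg/dL
Patient B: CrCl = (140 − 56) × 79.8 / (72 × 3.156) = 6703.2 / 227.23 ≈ 29.5 mL/min
|41.6 − 29.5| = 12.1 mL/min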